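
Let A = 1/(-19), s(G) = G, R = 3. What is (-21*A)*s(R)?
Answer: 63/19 ≈ 3.3158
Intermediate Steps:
A = -1/19 ≈ -0.052632
(-21*A)*s(R) = -21*(-1/19)*3 = (21/19)*3 = 63/19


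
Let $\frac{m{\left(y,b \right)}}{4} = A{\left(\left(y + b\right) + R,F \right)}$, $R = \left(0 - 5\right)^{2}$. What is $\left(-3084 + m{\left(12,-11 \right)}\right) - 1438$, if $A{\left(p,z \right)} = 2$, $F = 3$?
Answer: $-4514$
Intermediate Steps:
$R = 25$ ($R = \left(-5\right)^{2} = 25$)
$m{\left(y,b \right)} = 8$ ($m{\left(y,b \right)} = 4 \cdot 2 = 8$)
$\left(-3084 + m{\left(12,-11 \right)}\right) - 1438 = \left(-3084 + 8\right) - 1438 = -3076 - 1438 = -4514$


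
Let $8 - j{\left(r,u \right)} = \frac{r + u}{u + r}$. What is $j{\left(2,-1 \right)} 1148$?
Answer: $8036$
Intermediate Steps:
$j{\left(r,u \right)} = 7$ ($j{\left(r,u \right)} = 8 - \frac{r + u}{u + r} = 8 - \frac{r + u}{r + u} = 8 - 1 = 7$)
$j{\left(2,-1 \right)} 1148 = 7 \cdot 1148 = 8036$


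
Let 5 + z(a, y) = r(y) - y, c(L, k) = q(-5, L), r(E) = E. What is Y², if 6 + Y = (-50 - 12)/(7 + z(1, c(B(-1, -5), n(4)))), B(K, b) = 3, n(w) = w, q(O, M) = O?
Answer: 1369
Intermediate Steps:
c(L, k) = -5
z(a, y) = -5 (z(a, y) = -5 + (y - y) = -5 + 0 = -5)
Y = -37 (Y = -6 + (-50 - 12)/(7 - 5) = -6 - 62/2 = -6 - 62*½ = -6 - 31 = -37)
Y² = (-37)² = 1369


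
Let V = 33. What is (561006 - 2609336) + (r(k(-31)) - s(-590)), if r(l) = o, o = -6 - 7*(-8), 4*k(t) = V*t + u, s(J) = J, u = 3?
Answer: -2047690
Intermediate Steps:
k(t) = ¾ + 33*t/4 (k(t) = (33*t + 3)/4 = (3 + 33*t)/4 = ¾ + 33*t/4)
o = 50 (o = -6 + 56 = 50)
r(l) = 50
(561006 - 2609336) + (r(k(-31)) - s(-590)) = (561006 - 2609336) + (50 - 1*(-590)) = -2048330 + (50 + 590) = -2048330 + 640 = -2047690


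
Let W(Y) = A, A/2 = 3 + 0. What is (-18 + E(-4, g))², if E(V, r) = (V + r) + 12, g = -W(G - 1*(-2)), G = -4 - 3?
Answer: 256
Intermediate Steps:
G = -7
A = 6 (A = 2*(3 + 0) = 2*3 = 6)
W(Y) = 6
g = -6 (g = -1*6 = -6)
E(V, r) = 12 + V + r
(-18 + E(-4, g))² = (-18 + (12 - 4 - 6))² = (-18 + 2)² = (-16)² = 256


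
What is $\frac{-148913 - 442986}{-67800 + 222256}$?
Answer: $- \frac{591899}{154456} \approx -3.8322$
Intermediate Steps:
$\frac{-148913 - 442986}{-67800 + 222256} = - \frac{591899}{154456}$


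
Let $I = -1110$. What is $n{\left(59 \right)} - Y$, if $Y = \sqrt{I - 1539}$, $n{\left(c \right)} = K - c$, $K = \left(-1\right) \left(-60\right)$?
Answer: $1 - i \sqrt{2649} \approx 1.0 - 51.468 i$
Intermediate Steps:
$K = 60$
$n{\left(c \right)} = 60 - c$
$Y = i \sqrt{2649}$ ($Y = \sqrt{-1110 - 1539} = \sqrt{-2649} = i \sqrt{2649} \approx 51.468 i$)
$n{\left(59 \right)} - Y = \left(60 - 59\right) - i \sqrt{2649} = 1 - i \sqrt{2649}$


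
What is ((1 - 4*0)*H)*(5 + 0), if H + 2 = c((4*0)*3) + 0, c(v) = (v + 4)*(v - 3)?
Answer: -70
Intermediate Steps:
c(v) = (-3 + v)*(4 + v) (c(v) = (4 + v)*(-3 + v) = (-3 + v)*(4 + v))
H = -14 (H = -2 + ((-12 + (4*0)*3 + ((4*0)*3)²) + 0) = -2 + ((-12 + 0*3 + (0*3)²) + 0) = -2 + ((-12 + 0 + 0²) + 0) = -2 + ((-12 + 0 + 0) + 0) = -2 + (-12 + 0) = -2 - 12 = -14)
((1 - 4*0)*H)*(5 + 0) = ((1 - 4*0)*(-14))*(5 + 0) = ((1 + 0)*(-14))*5 = (1*(-14))*5 = -14*5 = -70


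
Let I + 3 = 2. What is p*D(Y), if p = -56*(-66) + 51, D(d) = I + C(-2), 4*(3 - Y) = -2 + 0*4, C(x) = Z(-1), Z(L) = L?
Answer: -7494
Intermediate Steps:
I = -1 (I = -3 + 2 = -1)
C(x) = -1
Y = 7/2 (Y = 3 - (-2 + 0*4)/4 = 3 - (-2 + 0)/4 = 3 - ¼*(-2) = 3 + ½ = 7/2 ≈ 3.5000)
D(d) = -2 (D(d) = -1 - 1 = -2)
p = 3747 (p = 3696 + 51 = 3747)
p*D(Y) = 3747*(-2) = -7494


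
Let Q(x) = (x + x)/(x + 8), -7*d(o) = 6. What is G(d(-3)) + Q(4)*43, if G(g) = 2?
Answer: 92/3 ≈ 30.667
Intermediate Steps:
d(o) = -6/7 (d(o) = -⅐*6 = -6/7)
Q(x) = 2*x/(8 + x) (Q(x) = (2*x)/(8 + x) = 2*x/(8 + x))
G(d(-3)) + Q(4)*43 = 2 + (2*4/(8 + 4))*43 = 2 + (2*4/12)*43 = 2 + (2*4*(1/12))*43 = 2 + (⅔)*43 = 2 + 86/3 = 92/3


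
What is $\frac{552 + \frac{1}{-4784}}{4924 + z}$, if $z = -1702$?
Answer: $\frac{2640767}{15414048} \approx 0.17132$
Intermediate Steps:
$\frac{552 + \frac{1}{-4784}}{4924 + z} = \frac{552 + \frac{1}{-4784}}{4924 - 1702} = \frac{552 - \frac{1}{4784}}{3222} = \frac{2640767}{4784} \cdot \frac{1}{3222} = \frac{2640767}{15414048}$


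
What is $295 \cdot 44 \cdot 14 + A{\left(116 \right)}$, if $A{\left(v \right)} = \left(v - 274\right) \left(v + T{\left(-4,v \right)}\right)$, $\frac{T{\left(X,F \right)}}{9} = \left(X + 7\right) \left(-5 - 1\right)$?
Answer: $188988$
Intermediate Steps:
$T{\left(X,F \right)} = -378 - 54 X$ ($T{\left(X,F \right)} = 9 \left(X + 7\right) \left(-5 - 1\right) = 9 \left(7 + X\right) \left(-6\right) = 9 \left(-42 - 6 X\right) = -378 - 54 X$)
$A{\left(v \right)} = \left(-274 + v\right) \left(-162 + v\right)$ ($A{\left(v \right)} = \left(v - 274\right) \left(v - 162\right) = \left(-274 + v\right) \left(v + \left(-378 + 216\right)\right) = \left(-274 + v\right) \left(v - 162\right) = \left(-274 + v\right) \left(-162 + v\right)$)
$295 \cdot 44 \cdot 14 + A{\left(116 \right)} = 295 \cdot 44 \cdot 14 + \left(44388 + 116^{2} - 50576\right) = 295 \cdot 616 + \left(44388 + 13456 - 50576\right) = 181720 + 7268 = 188988$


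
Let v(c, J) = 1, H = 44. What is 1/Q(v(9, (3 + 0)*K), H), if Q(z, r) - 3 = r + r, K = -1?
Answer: 1/91 ≈ 0.010989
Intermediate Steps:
Q(z, r) = 3 + 2*r (Q(z, r) = 3 + (r + r) = 3 + 2*r)
1/Q(v(9, (3 + 0)*K), H) = 1/(3 + 2*44) = 1/(3 + 88) = 1/91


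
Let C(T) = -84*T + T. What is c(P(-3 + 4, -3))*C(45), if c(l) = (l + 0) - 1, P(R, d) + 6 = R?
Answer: 22410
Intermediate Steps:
P(R, d) = -6 + R
c(l) = -1 + l (c(l) = l - 1 = -1 + l)
C(T) = -83*T
c(P(-3 + 4, -3))*C(45) = (-1 + (-6 + (-3 + 4)))*(-83*45) = (-1 + (-6 + 1))*(-3735) = (-1 - 5)*(-3735) = -6*(-3735) = 22410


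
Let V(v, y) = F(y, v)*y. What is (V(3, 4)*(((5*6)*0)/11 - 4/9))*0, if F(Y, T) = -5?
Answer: 0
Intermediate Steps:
V(v, y) = -5*y
(V(3, 4)*(((5*6)*0)/11 - 4/9))*0 = ((-5*4)*(((5*6)*0)/11 - 4/9))*0 = -20*((30*0)*(1/11) - 4*1/9)*0 = -20*(0*(1/11) - 4/9)*0 = -20*(0 - 4/9)*0 = -20*(-4/9)*0 = (80/9)*0 = 0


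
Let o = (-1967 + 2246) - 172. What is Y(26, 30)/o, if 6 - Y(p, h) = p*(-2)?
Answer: 58/107 ≈ 0.54206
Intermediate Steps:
o = 107 (o = 279 - 172 = 107)
Y(p, h) = 6 + 2*p (Y(p, h) = 6 - p*(-2) = 6 - (-2)*p = 6 + 2*p)
Y(26, 30)/o = (6 + 2*26)/107 = (6 + 52)*(1/107) = 58*(1/107) = 58/107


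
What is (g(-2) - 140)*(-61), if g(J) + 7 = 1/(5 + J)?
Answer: 26840/3 ≈ 8946.7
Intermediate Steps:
g(J) = -7 + 1/(5 + J)
(g(-2) - 140)*(-61) = ((-34 - 7*(-2))/(5 - 2) - 140)*(-61) = ((-34 + 14)/3 - 140)*(-61) = ((1/3)*(-20) - 140)*(-61) = (-20/3 - 140)*(-61) = -440/3*(-61) = 26840/3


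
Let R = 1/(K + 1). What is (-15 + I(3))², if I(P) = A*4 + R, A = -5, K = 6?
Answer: 59536/49 ≈ 1215.0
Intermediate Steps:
R = ⅐ (R = 1/(6 + 1) = 1/7 = ⅐ ≈ 0.14286)
I(P) = -139/7 (I(P) = -5*4 + ⅐ = -20 + ⅐ = -139/7)
(-15 + I(3))² = (-15 - 139/7)² = (-244/7)² = 59536/49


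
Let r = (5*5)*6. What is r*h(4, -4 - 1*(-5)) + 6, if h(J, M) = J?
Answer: 606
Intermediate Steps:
r = 150 (r = 25*6 = 150)
r*h(4, -4 - 1*(-5)) + 6 = 150*4 + 6 = 600 + 6 = 606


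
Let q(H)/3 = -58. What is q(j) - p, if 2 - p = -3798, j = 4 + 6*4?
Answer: -3974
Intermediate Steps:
j = 28 (j = 4 + 24 = 28)
p = 3800 (p = 2 - 1*(-3798) = 2 + 3798 = 3800)
q(H) = -174 (q(H) = 3*(-58) = -174)
q(j) - p = -174 - 1*3800 = -174 - 3800 = -3974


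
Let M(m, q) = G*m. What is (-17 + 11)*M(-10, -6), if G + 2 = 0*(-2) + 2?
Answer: 0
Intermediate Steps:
G = 0 (G = -2 + (0*(-2) + 2) = -2 + (0 + 2) = -2 + 2 = 0)
M(m, q) = 0 (M(m, q) = 0*m = 0)
(-17 + 11)*M(-10, -6) = (-17 + 11)*0 = -6*0 = 0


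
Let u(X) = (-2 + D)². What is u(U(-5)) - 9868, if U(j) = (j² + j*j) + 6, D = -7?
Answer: -9787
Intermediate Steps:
U(j) = 6 + 2*j² (U(j) = (j² + j²) + 6 = 2*j² + 6 = 6 + 2*j²)
u(X) = 81 (u(X) = (-2 - 7)² = (-9)² = 81)
u(U(-5)) - 9868 = 81 - 9868 = -9787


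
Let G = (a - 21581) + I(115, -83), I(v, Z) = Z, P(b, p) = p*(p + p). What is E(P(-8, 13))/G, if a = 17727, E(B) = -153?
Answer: 153/3937 ≈ 0.038862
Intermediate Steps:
P(b, p) = 2*p**2 (P(b, p) = p*(2*p) = 2*p**2)
G = -3937 (G = (17727 - 21581) - 83 = -3854 - 83 = -3937)
E(P(-8, 13))/G = -153/(-3937) = -153*(-1/3937) = 153/3937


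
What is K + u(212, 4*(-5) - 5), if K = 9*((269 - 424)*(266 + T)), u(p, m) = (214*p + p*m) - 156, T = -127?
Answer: -153993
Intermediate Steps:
u(p, m) = -156 + 214*p + m*p (u(p, m) = (214*p + m*p) - 156 = -156 + 214*p + m*p)
K = -193905 (K = 9*((269 - 424)*(266 - 127)) = 9*(-155*139) = 9*(-21545) = -193905)
K + u(212, 4*(-5) - 5) = -193905 + (-156 + 214*212 + (4*(-5) - 5)*212) = -193905 + (-156 + 45368 + (-20 - 5)*212) = -193905 + (-156 + 45368 - 25*212) = -193905 + (-156 + 45368 - 5300) = -193905 + 39912 = -153993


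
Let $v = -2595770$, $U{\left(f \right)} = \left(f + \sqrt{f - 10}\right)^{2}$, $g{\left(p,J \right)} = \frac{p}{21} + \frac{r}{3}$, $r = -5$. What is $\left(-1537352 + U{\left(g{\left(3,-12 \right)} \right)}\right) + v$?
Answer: $- \frac{1822710860}{441} - \frac{704 i \sqrt{42}}{441} \approx -4.1331 \cdot 10^{6} - 10.346 i$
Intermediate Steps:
$g{\left(p,J \right)} = - \frac{5}{3} + \frac{p}{21}$ ($g{\left(p,J \right)} = \frac{p}{21} - \frac{5}{3} = - \frac{5}{3} + \frac{p}{21}$)
$U{\left(f \right)} = \left(f + \sqrt{-10 + f}\right)^{2}$
$\left(-1537352 + U{\left(g{\left(3,-12 \right)} \right)}\right) + v = \left(-1537352 + \left(\left(- \frac{5}{3} + \frac{1}{21} \cdot 3\right) + \sqrt{-10 + \left(- \frac{5}{3} + \frac{1}{21} \cdot 3\right)}\right)^{2}\right) - 2595770 = \left(-1537352 + \left(\left(- \frac{5}{3} + \frac{1}{7}\right) + \sqrt{-10 + \left(- \frac{5}{3} + \frac{1}{7}\right)}\right)^{2}\right) - 2595770 = \left(-1537352 + \left(- \frac{32}{21} + \sqrt{-10 - \frac{32}{21}}\right)^{2}\right) - 2595770 = \left(-1537352 + \left(- \frac{32}{21} + \sqrt{- \frac{242}{21}}\right)^{2}\right) - 2595770 = \left(-1537352 + \left(- \frac{32}{21} + \frac{11 i \sqrt{42}}{21}\right)^{2}\right) - 2595770 = -4133122 + \left(- \frac{32}{21} + \frac{11 i \sqrt{42}}{21}\right)^{2}$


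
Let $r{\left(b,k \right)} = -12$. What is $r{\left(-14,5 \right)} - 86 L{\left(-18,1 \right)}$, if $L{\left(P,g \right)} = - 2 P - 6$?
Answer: $-2592$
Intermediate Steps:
$L{\left(P,g \right)} = -6 - 2 P$
$r{\left(-14,5 \right)} - 86 L{\left(-18,1 \right)} = -12 - 86 \left(-6 - -36\right) = -12 - 86 \left(-6 + 36\right) = -12 - 2580 = -2592$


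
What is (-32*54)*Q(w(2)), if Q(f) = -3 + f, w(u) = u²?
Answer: -1728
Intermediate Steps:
(-32*54)*Q(w(2)) = (-32*54)*(-3 + 2²) = -1728*(-3 + 4) = -1728*1 = -1728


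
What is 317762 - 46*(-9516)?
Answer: 755498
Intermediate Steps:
317762 - 46*(-9516) = 317762 + 437736 = 755498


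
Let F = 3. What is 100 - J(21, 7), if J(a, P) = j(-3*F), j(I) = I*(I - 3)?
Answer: -8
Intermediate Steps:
j(I) = I*(-3 + I)
J(a, P) = 108 (J(a, P) = (-3*3)*(-3 - 3*3) = -9*(-3 - 9) = -9*(-12) = 108)
100 - J(21, 7) = 100 - 1*108 = 100 - 108 = -8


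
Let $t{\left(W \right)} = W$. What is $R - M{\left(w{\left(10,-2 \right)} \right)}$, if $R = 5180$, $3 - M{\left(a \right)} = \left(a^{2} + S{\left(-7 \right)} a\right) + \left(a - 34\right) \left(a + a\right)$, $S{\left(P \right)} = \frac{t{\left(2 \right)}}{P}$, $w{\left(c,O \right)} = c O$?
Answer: $\frac{54199}{7} \approx 7742.7$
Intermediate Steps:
$w{\left(c,O \right)} = O c$
$S{\left(P \right)} = \frac{2}{P}$
$M{\left(a \right)} = 3 - a^{2} + \frac{2 a}{7} - 2 a \left(-34 + a\right)$ ($M{\left(a \right)} = 3 - \left(\left(a^{2} + \frac{2}{-7} a\right) + \left(a - 34\right) \left(a + a\right)\right) = 3 - \left(\left(a^{2} + 2 \left(- \frac{1}{7}\right) a\right) + \left(-34 + a\right) 2 a\right) = 3 - \left(\left(a^{2} - \frac{2 a}{7}\right) + 2 a \left(-34 + a\right)\right) = 3 - \left(a^{2} - \frac{2 a}{7} + 2 a \left(-34 + a\right)\right) = 3 - a^{2} + \frac{2 a}{7} - 2 a \left(-34 + a\right)$)
$R - M{\left(w{\left(10,-2 \right)} \right)} = 5180 - \left(3 - 3 \left(\left(-2\right) 10\right)^{2} + \frac{478 \left(\left(-2\right) 10\right)}{7}\right) = 5180 - \left(3 - 3 \left(-20\right)^{2} + \frac{478}{7} \left(-20\right)\right) = 5180 - \left(3 - 1200 - \frac{9560}{7}\right) = 5180 - - \frac{17939}{7} = 5180 + \frac{17939}{7} = \frac{54199}{7}$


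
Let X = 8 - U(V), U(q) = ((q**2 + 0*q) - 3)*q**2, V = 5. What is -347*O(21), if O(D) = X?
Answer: 188074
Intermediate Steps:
U(q) = q**2*(-3 + q**2) (U(q) = ((q**2 + 0) - 3)*q**2 = (q**2 - 3)*q**2 = (-3 + q**2)*q**2 = q**2*(-3 + q**2))
X = -542 (X = 8 - 5**2*(-3 + 5**2) = 8 - 25*(-3 + 25) = 8 - 25*22 = 8 - 1*550 = 8 - 550 = -542)
O(D) = -542
-347*O(21) = -347*(-542) = 188074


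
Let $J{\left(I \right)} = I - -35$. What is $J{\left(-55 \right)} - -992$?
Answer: $972$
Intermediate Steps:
$J{\left(I \right)} = 35 + I$ ($J{\left(I \right)} = I + 35 = 35 + I$)
$J{\left(-55 \right)} - -992 = \left(35 - 55\right) - -992 = -20 + 992 = 972$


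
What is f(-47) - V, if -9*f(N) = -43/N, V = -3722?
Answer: 1574363/423 ≈ 3721.9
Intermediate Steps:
f(N) = 43/(9*N) (f(N) = -(-43)/(9*N) = 43/(9*N))
f(-47) - V = (43/9)/(-47) - 1*(-3722) = (43/9)*(-1/47) + 3722 = -43/423 + 3722 = 1574363/423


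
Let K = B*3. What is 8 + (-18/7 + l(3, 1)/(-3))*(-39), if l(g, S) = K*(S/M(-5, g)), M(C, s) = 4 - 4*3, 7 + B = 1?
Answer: 3851/28 ≈ 137.54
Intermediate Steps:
B = -6 (B = -7 + 1 = -6)
M(C, s) = -8 (M(C, s) = 4 - 12 = -8)
K = -18 (K = -6*3 = -18)
l(g, S) = 9*S/4 (l(g, S) = -18*S/(-8) = -18*S*(-1)/8 = -(-9)*S/4 = 9*S/4)
8 + (-18/7 + l(3, 1)/(-3))*(-39) = 8 + (-18/7 + ((9/4)*1)/(-3))*(-39) = 8 + (-18*1/7 + (9/4)*(-1/3))*(-39) = 8 + (-18/7 - 3/4)*(-39) = 8 - 93/28*(-39) = 8 + 3627/28 = 3851/28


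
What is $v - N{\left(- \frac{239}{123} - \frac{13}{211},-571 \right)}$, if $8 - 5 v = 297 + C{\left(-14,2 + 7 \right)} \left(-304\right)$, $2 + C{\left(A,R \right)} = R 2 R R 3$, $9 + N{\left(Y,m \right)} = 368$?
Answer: $\frac{1327004}{5} \approx 2.654 \cdot 10^{5}$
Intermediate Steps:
$N{\left(Y,m \right)} = 359$ ($N{\left(Y,m \right)} = -9 + 368 = 359$)
$C{\left(A,R \right)} = -2 + 6 R^{3}$ ($C{\left(A,R \right)} = -2 + R 2 R R 3 = -2 + R 2 R^{2} \cdot 3 = -2 + 2 R^{3} \cdot 3 = -2 + 6 R^{3}$)
$v = \frac{1328799}{5}$ ($v = \frac{8}{5} - \frac{297 + \left(-2 + 6 \left(2 + 7\right)^{3}\right) \left(-304\right)}{5} = \frac{8}{5} - \frac{297 + \left(-2 + 6 \cdot 9^{3}\right) \left(-304\right)}{5} = \frac{8}{5} - \frac{297 + \left(-2 + 6 \cdot 729\right) \left(-304\right)}{5} = \frac{8}{5} - \frac{297 + \left(-2 + 4374\right) \left(-304\right)}{5} = \frac{8}{5} - \frac{297 + 4372 \left(-304\right)}{5} = \frac{8}{5} - \frac{297 - 1329088}{5} = \frac{8}{5} - - \frac{1328791}{5} = \frac{8}{5} + \frac{1328791}{5} = \frac{1328799}{5} \approx 2.6576 \cdot 10^{5}$)
$v - N{\left(- \frac{239}{123} - \frac{13}{211},-571 \right)} = \frac{1328799}{5} - 359 = \frac{1327004}{5}$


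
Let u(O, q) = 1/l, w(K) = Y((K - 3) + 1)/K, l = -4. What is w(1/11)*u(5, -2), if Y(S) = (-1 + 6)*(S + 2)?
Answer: -5/4 ≈ -1.2500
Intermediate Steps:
Y(S) = 10 + 5*S (Y(S) = 5*(2 + S) = 10 + 5*S)
w(K) = 5 (w(K) = (10 + 5*((K - 3) + 1))/K = (10 + 5*((-3 + K) + 1))/K = (10 + 5*(-2 + K))/K = (10 + (-10 + 5*K))/K = (5*K)/K = 5)
u(O, q) = -1/4 (u(O, q) = 1/(-4) = -1/4)
w(1/11)*u(5, -2) = 5*(-1/4) = -5/4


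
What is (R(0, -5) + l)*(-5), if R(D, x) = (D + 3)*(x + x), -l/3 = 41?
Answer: 765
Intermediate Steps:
l = -123 (l = -3*41 = -123)
R(D, x) = 2*x*(3 + D) (R(D, x) = (3 + D)*(2*x) = 2*x*(3 + D))
(R(0, -5) + l)*(-5) = (2*(-5)*(3 + 0) - 123)*(-5) = (2*(-5)*3 - 123)*(-5) = (-30 - 123)*(-5) = -153*(-5) = 765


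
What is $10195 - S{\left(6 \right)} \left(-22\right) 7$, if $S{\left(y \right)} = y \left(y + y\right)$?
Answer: $21283$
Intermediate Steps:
$S{\left(y \right)} = 2 y^{2}$ ($S{\left(y \right)} = y 2 y = 2 y^{2}$)
$10195 - S{\left(6 \right)} \left(-22\right) 7 = 10195 - 2 \cdot 6^{2} \left(-22\right) 7 = 10195 - 2 \cdot 36 \left(-22\right) 7 = 10195 - 72 \left(-22\right) 7 = 10195 - \left(-1584\right) 7 = 10195 - -11088 = 10195 + 11088 = 21283$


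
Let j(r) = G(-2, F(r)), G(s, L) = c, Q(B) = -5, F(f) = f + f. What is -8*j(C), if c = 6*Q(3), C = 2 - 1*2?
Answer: 240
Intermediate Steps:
C = 0 (C = 2 - 2 = 0)
F(f) = 2*f
c = -30 (c = 6*(-5) = -30)
G(s, L) = -30
j(r) = -30
-8*j(C) = -8*(-30) = 240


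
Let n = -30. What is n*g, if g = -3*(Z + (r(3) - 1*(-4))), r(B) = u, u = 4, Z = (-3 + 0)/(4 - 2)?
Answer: 585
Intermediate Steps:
Z = -3/2 ≈ -1.5000
r(B) = 4
g = -39/2 (g = -3*(-3/2 + (4 - 1*(-4))) = -3*(-3/2 + (4 + 4)) = -3*(-3/2 + 8) = -3*13/2 = -39/2 ≈ -19.500)
n*g = -30*(-39/2) = 585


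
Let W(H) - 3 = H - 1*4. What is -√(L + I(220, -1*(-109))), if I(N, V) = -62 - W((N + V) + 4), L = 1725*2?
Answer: -4*√191 ≈ -55.281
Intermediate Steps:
W(H) = -1 + H (W(H) = 3 + (H - 1*4) = 3 + (H - 4) = 3 + (-4 + H) = -1 + H)
L = 3450
I(N, V) = -65 - N - V (I(N, V) = -62 - (-1 + ((N + V) + 4)) = -62 - (-1 + (4 + N + V)) = -62 - (3 + N + V) = -62 + (-3 - N - V) = -65 - N - V)
-√(L + I(220, -1*(-109))) = -√(3450 + (-65 - 1*220 - (-1)*(-109))) = -√(3450 + (-65 - 220 - 1*109)) = -√(3450 + (-65 - 220 - 109)) = -√(3450 - 394) = -√3056 = -4*√191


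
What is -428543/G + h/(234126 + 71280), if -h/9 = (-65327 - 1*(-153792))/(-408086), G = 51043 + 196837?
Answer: -1483609347178433/858159960378280 ≈ -1.7288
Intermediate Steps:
G = 247880
h = 796185/408086 (h = -9*(-65327 - 1*(-153792))/(-408086) = -9*(-65327 + 153792)*(-1)/408086 = -796185*(-1)/408086 = -9*(-88465/408086) = 796185/408086 ≈ 1.9510)
-428543/G + h/(234126 + 71280) = -428543/247880 + 796185/(408086*(234126 + 71280)) = -428543*1/247880 + (796185/408086)/305406 = -428543/247880 + (796185/408086)*(1/305406) = -428543/247880 + 88465/13847990324 = -1483609347178433/858159960378280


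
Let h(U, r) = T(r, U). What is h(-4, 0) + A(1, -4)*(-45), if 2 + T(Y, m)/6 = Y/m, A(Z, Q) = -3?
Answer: 123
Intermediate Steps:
T(Y, m) = -12 + 6*Y/m (T(Y, m) = -12 + 6*(Y/m) = -12 + 6*Y/m)
h(U, r) = -12 + 6*r/U
h(-4, 0) + A(1, -4)*(-45) = (-12 + 6*0/(-4)) - 3*(-45) = (-12 + 6*0*(-¼)) + 135 = (-12 + 0) + 135 = -12 + 135 = 123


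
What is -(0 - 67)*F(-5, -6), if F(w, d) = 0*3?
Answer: 0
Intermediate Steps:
F(w, d) = 0
-(0 - 67)*F(-5, -6) = -(0 - 67)*0 = -(-67)*0 = -1*0 = 0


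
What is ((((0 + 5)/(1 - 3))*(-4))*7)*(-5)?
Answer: -350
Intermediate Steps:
((((0 + 5)/(1 - 3))*(-4))*7)*(-5) = (((5/(-2))*(-4))*7)*(-5) = (((5*(-½))*(-4))*7)*(-5) = (-5/2*(-4)*7)*(-5) = (10*7)*(-5) = 70*(-5) = -350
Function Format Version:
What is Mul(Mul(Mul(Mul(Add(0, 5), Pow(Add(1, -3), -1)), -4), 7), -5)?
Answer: -350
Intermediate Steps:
Mul(Mul(Mul(Mul(Add(0, 5), Pow(Add(1, -3), -1)), -4), 7), -5) = Mul(Mul(Mul(Mul(5, Pow(-2, -1)), -4), 7), -5) = Mul(Mul(Mul(Mul(5, Rational(-1, 2)), -4), 7), -5) = Mul(Mul(Mul(Rational(-5, 2), -4), 7), -5) = Mul(Mul(10, 7), -5) = Mul(70, -5) = -350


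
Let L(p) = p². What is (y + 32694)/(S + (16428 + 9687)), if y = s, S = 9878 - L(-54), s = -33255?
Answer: -51/3007 ≈ -0.016960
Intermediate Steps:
S = 6962 (S = 9878 - 1*(-54)² = 9878 - 1*2916 = 9878 - 2916 = 6962)
y = -33255
(y + 32694)/(S + (16428 + 9687)) = (-33255 + 32694)/(6962 + (16428 + 9687)) = -561/(6962 + 26115) = -561/33077 = -561*1/33077 = -51/3007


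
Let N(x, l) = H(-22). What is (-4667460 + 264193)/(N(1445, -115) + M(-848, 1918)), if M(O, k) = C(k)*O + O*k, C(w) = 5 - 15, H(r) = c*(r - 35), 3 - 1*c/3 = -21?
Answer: 4403267/1622088 ≈ 2.7146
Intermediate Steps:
c = 72 (c = 9 - 3*(-21) = 9 + 63 = 72)
H(r) = -2520 + 72*r (H(r) = 72*(r - 35) = 72*(-35 + r) = -2520 + 72*r)
N(x, l) = -4104 (N(x, l) = -2520 + 72*(-22) = -2520 - 1584 = -4104)
C(w) = -10
M(O, k) = -10*O + O*k
(-4667460 + 264193)/(N(1445, -115) + M(-848, 1918)) = (-4667460 + 264193)/(-4104 - 848*(-10 + 1918)) = -4403267/(-4104 - 848*1908) = -4403267/(-4104 - 1617984) = -4403267/(-1622088) = -4403267*(-1/1622088) = 4403267/1622088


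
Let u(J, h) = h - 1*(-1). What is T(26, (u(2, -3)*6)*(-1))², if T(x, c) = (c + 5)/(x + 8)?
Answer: ¼ ≈ 0.25000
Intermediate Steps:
u(J, h) = 1 + h (u(J, h) = h + 1 = 1 + h)
T(x, c) = (5 + c)/(8 + x)
T(26, (u(2, -3)*6)*(-1))² = ((5 + ((1 - 3)*6)*(-1))/(8 + 26))² = ((5 - 2*6*(-1))/34)² = ((5 - 12*(-1))/34)² = ((5 + 12)/34)² = ((1/34)*17)² = (½)² = ¼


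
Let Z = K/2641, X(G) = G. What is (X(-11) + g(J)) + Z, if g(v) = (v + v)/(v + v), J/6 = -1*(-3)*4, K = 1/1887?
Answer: -49835669/4983567 ≈ -10.000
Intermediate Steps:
K = 1/1887 ≈ 0.00052994
Z = 1/4983567 (Z = (1/1887)/2641 = (1/1887)*(1/2641) = 1/4983567 ≈ 2.0066e-7)
J = 72 (J = 6*(-1*(-3)*4) = 6*(3*4) = 6*12 = 72)
g(v) = 1 (g(v) = (2*v)/((2*v)) = (2*v)*(1/(2*v)) = 1)
(X(-11) + g(J)) + Z = (-11 + 1) + 1/4983567 = -10 + 1/4983567 = -49835669/4983567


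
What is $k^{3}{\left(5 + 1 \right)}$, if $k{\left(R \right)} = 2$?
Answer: $8$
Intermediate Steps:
$k^{3}{\left(5 + 1 \right)} = 2^{3} = 8$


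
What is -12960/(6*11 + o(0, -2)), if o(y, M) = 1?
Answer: -12960/67 ≈ -193.43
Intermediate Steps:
-12960/(6*11 + o(0, -2)) = -12960/(6*11 + 1) = -12960/(66 + 1) = -12960/67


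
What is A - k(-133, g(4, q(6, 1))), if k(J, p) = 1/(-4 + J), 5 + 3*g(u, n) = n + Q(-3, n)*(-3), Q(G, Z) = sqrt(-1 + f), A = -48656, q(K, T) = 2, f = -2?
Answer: -6665871/137 ≈ -48656.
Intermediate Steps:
Q(G, Z) = I*sqrt(3) (Q(G, Z) = sqrt(-1 - 2) = sqrt(-3) = I*sqrt(3))
g(u, n) = -5/3 + n/3 - I*sqrt(3) (g(u, n) = -5/3 + (n + (I*sqrt(3))*(-3))/3 = -5/3 + (n - 3*I*sqrt(3))/3 = -5/3 + (n/3 - I*sqrt(3)) = -5/3 + n/3 - I*sqrt(3))
A - k(-133, g(4, q(6, 1))) = -48656 - 1/(-4 - 133) = -48656 - 1/(-137) = -48656 - 1*(-1/137) = -48656 + 1/137 = -6665871/137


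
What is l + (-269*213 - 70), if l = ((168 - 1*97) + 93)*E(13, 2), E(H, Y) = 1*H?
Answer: -55235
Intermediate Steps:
E(H, Y) = H
l = 2132 (l = ((168 - 1*97) + 93)*13 = ((168 - 97) + 93)*13 = (71 + 93)*13 = 164*13 = 2132)
l + (-269*213 - 70) = 2132 + (-269*213 - 70) = 2132 + (-57297 - 70) = 2132 - 57367 = -55235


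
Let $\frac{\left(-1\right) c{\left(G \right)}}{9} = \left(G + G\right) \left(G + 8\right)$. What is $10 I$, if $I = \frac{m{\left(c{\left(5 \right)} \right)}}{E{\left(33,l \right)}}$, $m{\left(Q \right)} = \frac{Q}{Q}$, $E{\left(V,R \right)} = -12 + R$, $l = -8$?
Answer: $- \frac{1}{2} \approx -0.5$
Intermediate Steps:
$c{\left(G \right)} = - 18 G \left(8 + G\right)$ ($c{\left(G \right)} = - 9 \left(G + G\right) \left(G + 8\right) = - 9 \cdot 2 G \left(8 + G\right) = - 18 G \left(8 + G\right)$)
$m{\left(Q \right)} = 1$
$I = - \frac{1}{20}$ ($I = 1 \frac{1}{-12 - 8} = 1 \frac{1}{-20} = 1 \left(- \frac{1}{20}\right) = - \frac{1}{20} \approx -0.05$)
$10 I = 10 \left(- \frac{1}{20}\right) = - \frac{1}{2}$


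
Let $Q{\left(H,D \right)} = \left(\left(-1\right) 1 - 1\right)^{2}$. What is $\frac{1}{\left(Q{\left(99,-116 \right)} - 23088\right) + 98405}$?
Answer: $\frac{1}{75321} \approx 1.3277 \cdot 10^{-5}$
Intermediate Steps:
$Q{\left(H,D \right)} = 4$ ($Q{\left(H,D \right)} = \left(-1 - 1\right)^{2} = \left(-2\right)^{2} = 4$)
$\frac{1}{\left(Q{\left(99,-116 \right)} - 23088\right) + 98405} = \frac{1}{\left(4 - 23088\right) + 98405} = \frac{1}{-23084 + 98405} = \frac{1}{75321}$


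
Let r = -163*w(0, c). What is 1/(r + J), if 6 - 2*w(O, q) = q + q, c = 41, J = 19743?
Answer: 1/25937 ≈ 3.8555e-5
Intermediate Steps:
w(O, q) = 3 - q (w(O, q) = 3 - (q + q)/2 = 3 - q)
r = 6194 (r = -163*(3 - 1*41) = -163*(3 - 41) = -163*(-38) = 6194)
1/(r + J) = 1/(6194 + 19743) = 1/25937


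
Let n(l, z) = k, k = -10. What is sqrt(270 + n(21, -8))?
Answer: 2*sqrt(65) ≈ 16.125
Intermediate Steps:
n(l, z) = -10
sqrt(270 + n(21, -8)) = sqrt(270 - 10) = sqrt(260) = 2*sqrt(65)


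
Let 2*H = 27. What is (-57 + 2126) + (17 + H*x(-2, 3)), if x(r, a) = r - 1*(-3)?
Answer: 4199/2 ≈ 2099.5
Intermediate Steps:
H = 27/2 (H = (1/2)*27 = 27/2 ≈ 13.500)
x(r, a) = 3 + r (x(r, a) = r + 3 = 3 + r)
(-57 + 2126) + (17 + H*x(-2, 3)) = (-57 + 2126) + (17 + 27*(3 - 2)/2) = 2069 + (17 + (27/2)*1) = 2069 + (17 + 27/2) = 2069 + 61/2 = 4199/2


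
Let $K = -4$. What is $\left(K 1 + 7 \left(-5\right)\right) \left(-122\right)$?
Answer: $4758$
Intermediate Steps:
$\left(K 1 + 7 \left(-5\right)\right) \left(-122\right) = \left(\left(-4\right) 1 + 7 \left(-5\right)\right) \left(-122\right) = \left(-4 - 35\right) \left(-122\right) = \left(-39\right) \left(-122\right) = 4758$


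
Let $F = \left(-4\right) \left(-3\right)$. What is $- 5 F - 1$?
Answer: $-61$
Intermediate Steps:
$F = 12$
$- 5 F - 1 = \left(-5\right) 12 - 1 = -60 - 1 = -61$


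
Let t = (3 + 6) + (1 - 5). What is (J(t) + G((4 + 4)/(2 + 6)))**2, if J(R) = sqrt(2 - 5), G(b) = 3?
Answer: (3 + I*sqrt(3))**2 ≈ 6.0 + 10.392*I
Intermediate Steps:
t = 5 (t = 9 - 4 = 5)
J(R) = I*sqrt(3) (J(R) = sqrt(-3) = I*sqrt(3))
(J(t) + G((4 + 4)/(2 + 6)))**2 = (I*sqrt(3) + 3)**2 = (3 + I*sqrt(3))**2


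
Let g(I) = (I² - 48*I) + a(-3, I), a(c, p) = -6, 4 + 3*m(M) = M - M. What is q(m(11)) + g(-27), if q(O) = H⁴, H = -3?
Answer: 2100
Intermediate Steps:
m(M) = -4/3 (m(M) = -4/3 + (M - M)/3 = -4/3 + (⅓)*0 = -4/3 + 0 = -4/3)
q(O) = 81 (q(O) = (-3)⁴ = 81)
g(I) = -6 + I² - 48*I (g(I) = (I² - 48*I) - 6 = -6 + I² - 48*I)
q(m(11)) + g(-27) = 81 + (-6 + (-27)² - 48*(-27)) = 81 + (-6 + 729 + 1296) = 81 + 2019 = 2100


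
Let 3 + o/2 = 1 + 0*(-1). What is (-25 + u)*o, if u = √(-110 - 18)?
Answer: 100 - 32*I*√2 ≈ 100.0 - 45.255*I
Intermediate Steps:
o = -4 (o = -6 + 2*(1 + 0*(-1)) = -6 + 2*(1 + 0) = -6 + 2*1 = -6 + 2 = -4)
u = 8*I*√2 (u = √(-128) = 8*I*√2 ≈ 11.314*I)
(-25 + u)*o = (-25 + 8*I*√2)*(-4) = 100 - 32*I*√2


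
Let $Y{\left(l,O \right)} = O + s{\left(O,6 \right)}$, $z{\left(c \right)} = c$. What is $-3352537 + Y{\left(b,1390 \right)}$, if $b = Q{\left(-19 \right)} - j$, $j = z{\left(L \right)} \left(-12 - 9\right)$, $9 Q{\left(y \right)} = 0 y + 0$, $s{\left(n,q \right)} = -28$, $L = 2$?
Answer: $-3351175$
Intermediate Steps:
$Q{\left(y \right)} = 0$ ($Q{\left(y \right)} = \frac{0 y + 0}{9} = \frac{0 + 0}{9} = \frac{1}{9} \cdot 0 = 0$)
$j = -42$ ($j = 2 \left(-12 - 9\right) = 2 \left(-21\right) = -42$)
$b = 42$ ($b = 0 - -42 = 0 + 42 = 42$)
$Y{\left(l,O \right)} = -28 + O$ ($Y{\left(l,O \right)} = O - 28 = -28 + O$)
$-3352537 + Y{\left(b,1390 \right)} = -3352537 + \left(-28 + 1390\right) = -3352537 + 1362 = -3351175$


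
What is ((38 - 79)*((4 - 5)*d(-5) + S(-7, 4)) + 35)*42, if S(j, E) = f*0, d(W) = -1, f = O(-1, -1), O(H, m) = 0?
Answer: -252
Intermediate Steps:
f = 0
S(j, E) = 0 (S(j, E) = 0*0 = 0)
((38 - 79)*((4 - 5)*d(-5) + S(-7, 4)) + 35)*42 = ((38 - 79)*((4 - 5)*(-1) + 0) + 35)*42 = (-41*(-1*(-1) + 0) + 35)*42 = (-41*(1 + 0) + 35)*42 = (-41*1 + 35)*42 = (-41 + 35)*42 = -6*42 = -252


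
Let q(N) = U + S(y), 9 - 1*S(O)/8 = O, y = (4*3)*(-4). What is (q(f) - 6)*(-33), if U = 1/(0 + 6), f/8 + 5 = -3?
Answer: -29711/2 ≈ -14856.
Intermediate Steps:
f = -64 (f = -40 + 8*(-3) = -40 - 24 = -64)
y = -48 (y = 12*(-4) = -48)
U = ⅙ (U = 1/6 = ⅙ ≈ 0.16667)
S(O) = 72 - 8*O
q(N) = 2737/6 (q(N) = ⅙ + (72 - 8*(-48)) = ⅙ + (72 + 384) = ⅙ + 456 = 2737/6)
(q(f) - 6)*(-33) = (2737/6 - 6)*(-33) = (2701/6)*(-33) = -29711/2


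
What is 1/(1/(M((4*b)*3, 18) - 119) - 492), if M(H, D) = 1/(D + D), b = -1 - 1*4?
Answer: -4283/2107272 ≈ -0.0020325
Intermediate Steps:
b = -5 (b = -1 - 4 = -5)
M(H, D) = 1/(2*D)
1/(1/(M((4*b)*3, 18) - 119) - 492) = 1/(1/((½)/18 - 119) - 492) = 1/(1/((½)*(1/18) - 119) - 492) = 1/(1/(1/36 - 119) - 492) = 1/(1/(-4283/36) - 492) = 1/(-36/4283 - 492) = 1/(-2107272/4283) = -4283/2107272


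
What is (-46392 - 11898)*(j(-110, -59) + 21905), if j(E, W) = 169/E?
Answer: -14044281849/11 ≈ -1.2768e+9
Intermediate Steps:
(-46392 - 11898)*(j(-110, -59) + 21905) = (-46392 - 11898)*(169/(-110) + 21905) = -58290*(169*(-1/110) + 21905) = -58290*(-169/110 + 21905) = -58290*2409381/110 = -14044281849/11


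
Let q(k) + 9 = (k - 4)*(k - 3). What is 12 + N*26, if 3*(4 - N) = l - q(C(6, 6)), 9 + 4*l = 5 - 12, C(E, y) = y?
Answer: 374/3 ≈ 124.67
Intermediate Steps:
q(k) = -9 + (-4 + k)*(-3 + k) (q(k) = -9 + (k - 4)*(k - 3) = -9 + (-4 + k)*(-3 + k))
l = -4 (l = -9/4 + (5 - 12)/4 = -9/4 + (¼)*(-7) = -9/4 - 7/4 = -4)
N = 13/3 (N = 4 - (-4 - (3 + 6² - 7*6))/3 = 4 - (-4 - (3 + 36 - 42))/3 = 4 - (-4 - 1*(-3))/3 = 4 - (-4 + 3)/3 = 4 - ⅓*(-1) = 4 + ⅓ = 13/3 ≈ 4.3333)
12 + N*26 = 12 + (13/3)*26 = 12 + 338/3 = 374/3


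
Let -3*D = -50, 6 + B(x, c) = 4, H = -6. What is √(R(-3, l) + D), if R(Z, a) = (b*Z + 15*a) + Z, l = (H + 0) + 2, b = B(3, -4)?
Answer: 11*I*√3/3 ≈ 6.3509*I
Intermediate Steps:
B(x, c) = -2 (B(x, c) = -6 + 4 = -2)
b = -2
D = 50/3 (D = -⅓*(-50) = 50/3 ≈ 16.667)
l = -4 (l = (-6 + 0) + 2 = -6 + 2 = -4)
R(Z, a) = -Z + 15*a (R(Z, a) = (-2*Z + 15*a) + Z = -Z + 15*a)
√(R(-3, l) + D) = √((-1*(-3) + 15*(-4)) + 50/3) = √((3 - 60) + 50/3) = √(-57 + 50/3) = √(-121/3) = 11*I*√3/3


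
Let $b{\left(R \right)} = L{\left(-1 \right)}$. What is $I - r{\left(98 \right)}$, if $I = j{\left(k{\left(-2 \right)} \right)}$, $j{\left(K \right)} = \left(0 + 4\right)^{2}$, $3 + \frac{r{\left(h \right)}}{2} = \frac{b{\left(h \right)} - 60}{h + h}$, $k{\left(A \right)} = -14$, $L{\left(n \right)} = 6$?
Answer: $\frac{1105}{49} \approx 22.551$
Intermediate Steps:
$b{\left(R \right)} = 6$
$r{\left(h \right)} = -6 - \frac{54}{h}$ ($r{\left(h \right)} = -6 + 2 \frac{6 - 60}{h + h} = -6 + 2 \left(- \frac{54}{2 h}\right) = -6 + 2 \left(- 54 \frac{1}{2 h}\right) = -6 + 2 \left(- \frac{27}{h}\right) = -6 - \frac{54}{h}$)
$j{\left(K \right)} = 16$ ($j{\left(K \right)} = 4^{2} = 16$)
$I = 16$
$I - r{\left(98 \right)} = 16 - \left(-6 - \frac{54}{98}\right) = 16 - \left(-6 - \frac{27}{49}\right) = 16 - - \frac{321}{49} = 16 + \frac{321}{49} = \frac{1105}{49}$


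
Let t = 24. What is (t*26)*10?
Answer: 6240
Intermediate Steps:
(t*26)*10 = (24*26)*10 = 624*10 = 6240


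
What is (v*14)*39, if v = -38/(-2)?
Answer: 10374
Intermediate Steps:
v = 19 (v = -38*(-1/2) = 19)
(v*14)*39 = (19*14)*39 = 266*39 = 10374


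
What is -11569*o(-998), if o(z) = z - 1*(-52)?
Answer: 10944274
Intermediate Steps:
o(z) = 52 + z (o(z) = z + 52 = 52 + z)
-11569*o(-998) = -11569/(1/(52 - 998)) = -11569/(1/(-946)) = -11569/(-1/946) = -11569*(-946) = 10944274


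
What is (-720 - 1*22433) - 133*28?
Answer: -26877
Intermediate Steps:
(-720 - 1*22433) - 133*28 = (-720 - 22433) - 3724 = -23153 - 3724 = -26877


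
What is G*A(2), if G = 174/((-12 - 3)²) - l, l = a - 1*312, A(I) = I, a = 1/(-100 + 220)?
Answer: 62553/100 ≈ 625.53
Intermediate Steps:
a = 1/120 ≈ 0.0083333
l = -37439/120 (l = 1/120 - 1*312 = 1/120 - 312 = -37439/120 ≈ -311.99)
G = 62553/200 (G = 174/((-12 - 3)²) - 1*(-37439/120) = 174/((-15)²) + 37439/120 = 174/225 + 37439/120 = 174*(1/225) + 37439/120 = 58/75 + 37439/120 = 62553/200 ≈ 312.77)
G*A(2) = (62553/200)*2 = 62553/100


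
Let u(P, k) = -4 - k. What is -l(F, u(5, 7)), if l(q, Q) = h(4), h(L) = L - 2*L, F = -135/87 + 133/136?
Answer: 4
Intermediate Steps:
F = -2263/3944 (F = -135*1/87 + 133*(1/136) = -45/29 + 133/136 = -2263/3944 ≈ -0.57378)
h(L) = -L
l(q, Q) = -4 (l(q, Q) = -1*4 = -4)
-l(F, u(5, 7)) = -1*(-4) = 4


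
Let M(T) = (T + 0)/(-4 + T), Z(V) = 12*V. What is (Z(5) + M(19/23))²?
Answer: 19018321/5329 ≈ 3568.8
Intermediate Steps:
M(T) = T/(-4 + T)
(Z(5) + M(19/23))² = (12*5 + (19/23)/(-4 + 19/23))² = (60 + (19*(1/23))/(-4 + 19*(1/23)))² = (60 + 19/(23*(-4 + 19/23)))² = (60 + 19/(23*(-73/23)))² = (60 + (19/23)*(-23/73))² = (60 - 19/73)² = (4361/73)² = 19018321/5329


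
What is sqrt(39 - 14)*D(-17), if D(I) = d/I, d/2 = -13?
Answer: 130/17 ≈ 7.6471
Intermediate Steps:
d = -26 (d = 2*(-13) = -26)
D(I) = -26/I
sqrt(39 - 14)*D(-17) = sqrt(39 - 14)*(-26/(-17)) = sqrt(25)*(-26*(-1/17)) = 5*(26/17) = 130/17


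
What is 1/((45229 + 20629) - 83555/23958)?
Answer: 23958/1577742409 ≈ 1.5185e-5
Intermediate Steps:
1/((45229 + 20629) - 83555/23958) = 1/(65858 - 83555*1/23958) = 1/(65858 - 83555/23958) = 1/(1577742409/23958) = 23958/1577742409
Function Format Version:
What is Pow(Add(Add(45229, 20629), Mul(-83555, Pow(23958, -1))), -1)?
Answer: Rational(23958, 1577742409) ≈ 1.5185e-5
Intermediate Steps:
Pow(Add(Add(45229, 20629), Mul(-83555, Pow(23958, -1))), -1) = Pow(Add(65858, Mul(-83555, Rational(1, 23958))), -1) = Pow(Add(65858, Rational(-83555, 23958)), -1) = Pow(Rational(1577742409, 23958), -1) = Rational(23958, 1577742409)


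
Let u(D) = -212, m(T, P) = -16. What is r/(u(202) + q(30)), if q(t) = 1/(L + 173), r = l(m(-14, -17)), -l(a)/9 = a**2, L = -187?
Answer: 32256/2969 ≈ 10.864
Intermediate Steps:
l(a) = -9*a**2
r = -2304 (r = -9*(-16)**2 = -9*256 = -2304)
q(t) = -1/14 (q(t) = 1/(-187 + 173) = 1/(-14) = -1/14)
r/(u(202) + q(30)) = -2304/(-212 - 1/14) = -2304/(-2969/14) = -2304*(-14/2969) = 32256/2969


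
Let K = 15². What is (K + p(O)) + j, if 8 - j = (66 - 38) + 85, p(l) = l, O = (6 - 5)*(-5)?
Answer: 115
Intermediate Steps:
O = -5 (O = 1*(-5) = -5)
K = 225
j = -105 (j = 8 - ((66 - 38) + 85) = 8 - (28 + 85) = 8 - 1*113 = 8 - 113 = -105)
(K + p(O)) + j = (225 - 5) - 105 = 220 - 105 = 115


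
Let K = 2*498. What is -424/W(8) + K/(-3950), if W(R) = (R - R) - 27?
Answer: 823954/53325 ≈ 15.452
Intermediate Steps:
K = 996
W(R) = -27 (W(R) = 0 - 27 = -27)
-424/W(8) + K/(-3950) = -424/(-27) + 996/(-3950) = -424*(-1/27) + 996*(-1/3950) = 424/27 - 498/1975 = 823954/53325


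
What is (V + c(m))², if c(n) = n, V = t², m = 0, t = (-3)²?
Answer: 6561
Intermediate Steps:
t = 9
V = 81 (V = 9² = 81)
(V + c(m))² = (81 + 0)² = 81² = 6561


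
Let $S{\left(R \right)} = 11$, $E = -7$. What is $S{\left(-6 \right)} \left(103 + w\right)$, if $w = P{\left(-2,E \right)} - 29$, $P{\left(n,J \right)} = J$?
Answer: $737$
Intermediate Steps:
$w = -36$ ($w = -7 - 29 = -36$)
$S{\left(-6 \right)} \left(103 + w\right) = 11 \left(103 - 36\right) = 11 \cdot 67 = 737$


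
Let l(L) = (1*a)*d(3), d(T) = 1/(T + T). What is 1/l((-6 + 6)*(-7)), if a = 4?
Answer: 3/2 ≈ 1.5000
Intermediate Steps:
d(T) = 1/(2*T)
l(L) = 2/3 (l(L) = (1*4)*((1/2)/3) = 4*((1/2)*(1/3)) = 4*(1/6) = 2/3)
1/l((-6 + 6)*(-7)) = 1/(2/3) = 3/2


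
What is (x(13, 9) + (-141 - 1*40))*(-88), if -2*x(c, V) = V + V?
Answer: 16720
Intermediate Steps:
x(c, V) = -V (x(c, V) = -(V + V)/2 = -V)
(x(13, 9) + (-141 - 1*40))*(-88) = (-1*9 + (-141 - 1*40))*(-88) = (-9 + (-141 - 40))*(-88) = (-9 - 181)*(-88) = -190*(-88) = 16720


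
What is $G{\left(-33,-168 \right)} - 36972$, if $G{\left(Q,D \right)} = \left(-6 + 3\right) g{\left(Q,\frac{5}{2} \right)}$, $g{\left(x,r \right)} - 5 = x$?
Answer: $-36888$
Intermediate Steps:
$g{\left(x,r \right)} = 5 + x$
$G{\left(Q,D \right)} = -15 - 3 Q$ ($G{\left(Q,D \right)} = \left(-6 + 3\right) \left(5 + Q\right) = - 3 \left(5 + Q\right) = -15 - 3 Q$)
$G{\left(-33,-168 \right)} - 36972 = \left(-15 - -99\right) - 36972 = \left(-15 + 99\right) - 36972 = 84 - 36972 = -36888$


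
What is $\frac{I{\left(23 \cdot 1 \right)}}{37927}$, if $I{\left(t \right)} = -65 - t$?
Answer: $- \frac{88}{37927} \approx -0.0023202$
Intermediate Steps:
$\frac{I{\left(23 \cdot 1 \right)}}{37927} = \frac{-65 - 23 \cdot 1}{37927} = \left(-65 - 23\right) \frac{1}{37927} = \left(-88\right) \frac{1}{37927} = - \frac{88}{37927}$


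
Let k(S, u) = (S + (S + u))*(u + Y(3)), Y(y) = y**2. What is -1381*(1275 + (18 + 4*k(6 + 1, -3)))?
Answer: -2150217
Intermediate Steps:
k(S, u) = (9 + u)*(u + 2*S) (k(S, u) = (S + (S + u))*(u + 3**2) = (u + 2*S)*(u + 9) = (u + 2*S)*(9 + u) = (9 + u)*(u + 2*S))
-1381*(1275 + (18 + 4*k(6 + 1, -3))) = -1381*(1275 + (18 + 4*((-3)**2 + 9*(-3) + 18*(6 + 1) + 2*(6 + 1)*(-3)))) = -1381*(1275 + (18 + 4*(9 - 27 + 18*7 + 2*7*(-3)))) = -1381*(1275 + (18 + 4*(9 - 27 + 126 - 42))) = -1381*(1275 + (18 + 4*66)) = -1381*(1275 + (18 + 264)) = -1381*(1275 + 282) = -1381*1557 = -2150217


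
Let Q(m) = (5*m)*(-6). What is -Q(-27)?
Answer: -810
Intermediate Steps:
Q(m) = -30*m
-Q(-27) = -(-30)*(-27) = -1*810 = -810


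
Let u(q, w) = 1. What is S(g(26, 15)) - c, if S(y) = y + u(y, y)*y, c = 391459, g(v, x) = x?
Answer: -391429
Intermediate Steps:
S(y) = 2*y (S(y) = y + 1*y = y + y = 2*y)
S(g(26, 15)) - c = 2*15 - 1*391459 = 30 - 391459 = -391429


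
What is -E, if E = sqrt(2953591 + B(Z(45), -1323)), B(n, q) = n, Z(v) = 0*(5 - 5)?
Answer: -sqrt(2953591) ≈ -1718.6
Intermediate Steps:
Z(v) = 0 (Z(v) = 0*0 = 0)
E = sqrt(2953591) (E = sqrt(2953591 + 0) = sqrt(2953591) ≈ 1718.6)
-E = -sqrt(2953591)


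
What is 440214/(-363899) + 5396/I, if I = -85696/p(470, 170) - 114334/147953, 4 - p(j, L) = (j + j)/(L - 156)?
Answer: 1718499898680536/620743997505131 ≈ 2.7685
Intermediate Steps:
p(j, L) = 4 - 2*j/(-156 + L) (p(j, L) = 4 - (j + j)/(L - 156) = 4 - 2*j/(-156 + L))
I = 3411627938/2515201 (I = -85696*(-156 + 170)/(2*(-312 - 1*470 + 2*170)) - 114334/147953 = -85696*7/(-312 - 470 + 340) - 114334*1/147953 = -85696/(2*(1/14)*(-442)) - 114334/147953 = -85696/(-442/7) - 114334/147953 = -85696*(-7/442) - 114334/147953 = 23072/17 - 114334/147953 = 3411627938/2515201 ≈ 1356.4)
440214/(-363899) + 5396/I = 440214/(-363899) + 5396/(3411627938/2515201) = 440214*(-1/363899) + 5396*(2515201/3411627938) = -440214/363899 + 6786012298/1705813969 = 1718499898680536/620743997505131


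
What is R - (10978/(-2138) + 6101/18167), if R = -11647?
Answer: -226097634687/19420523 ≈ -11642.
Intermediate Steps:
R - (10978/(-2138) + 6101/18167) = -11647 - (10978/(-2138) + 6101/18167) = -11647 - (10978*(-1/2138) + 6101*(1/18167)) = -11647 - (-5489/1069 + 6101/18167) = -11647 - 1*(-93196694/19420523) = -11647 + 93196694/19420523 = -226097634687/19420523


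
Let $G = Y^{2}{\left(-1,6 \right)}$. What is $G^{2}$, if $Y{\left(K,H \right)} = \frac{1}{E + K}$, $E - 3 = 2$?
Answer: $\frac{1}{256} \approx 0.0039063$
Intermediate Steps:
$E = 5$ ($E = 3 + 2 = 5$)
$Y{\left(K,H \right)} = \frac{1}{5 + K}$
$G = \frac{1}{16}$ ($G = \left(\frac{1}{5 - 1}\right)^{2} = \left(\frac{1}{4}\right)^{2} = \frac{1}{16} \approx 0.0625$)
$G^{2} = \left(\frac{1}{16}\right)^{2} = \frac{1}{256}$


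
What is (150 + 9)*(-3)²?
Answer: 1431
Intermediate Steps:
(150 + 9)*(-3)² = 159*9 = 1431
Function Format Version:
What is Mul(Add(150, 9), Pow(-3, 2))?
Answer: 1431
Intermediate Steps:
Mul(Add(150, 9), Pow(-3, 2)) = Mul(159, 9) = 1431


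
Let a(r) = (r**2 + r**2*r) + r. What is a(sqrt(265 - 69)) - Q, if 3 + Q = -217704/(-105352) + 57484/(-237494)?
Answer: 4621242262838/1563779243 ≈ 2955.2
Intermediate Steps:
a(r) = r + r**2 + r**3 (a(r) = (r**2 + r**3) + r = r + r**2 + r**3)
Q = -1838379016/1563779243 (Q = -3 + (-217704/(-105352) + 57484/(-237494)) = -3 + (-217704*(-1/105352) + 57484*(-1/237494)) = -3 + (27213/13169 - 28742/118747) = -3 + 2852958713/1563779243 = -1838379016/1563779243 ≈ -1.1756)
a(sqrt(265 - 69)) - Q = sqrt(265 - 69)*(1 + sqrt(265 - 69) + (sqrt(265 - 69))**2) - 1*(-1838379016/1563779243) = sqrt(196)*(1 + sqrt(196) + (sqrt(196))**2) + 1838379016/1563779243 = 14*(1 + 14 + 14**2) + 1838379016/1563779243 = 14*(1 + 14 + 196) + 1838379016/1563779243 = 14*211 + 1838379016/1563779243 = 2954 + 1838379016/1563779243 = 4621242262838/1563779243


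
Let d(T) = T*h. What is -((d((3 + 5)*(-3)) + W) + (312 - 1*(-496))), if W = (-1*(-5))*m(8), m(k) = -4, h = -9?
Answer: -1004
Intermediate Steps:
W = -20 (W = -1*(-5)*(-4) = 5*(-4) = -20)
d(T) = -9*T (d(T) = T*(-9) = -9*T)
-((d((3 + 5)*(-3)) + W) + (312 - 1*(-496))) = -((-9*(3 + 5)*(-3) - 20) + (312 - 1*(-496))) = -((-72*(-3) - 20) + (312 + 496)) = -((-9*(-24) - 20) + 808) = -((216 - 20) + 808) = -(196 + 808) = -1*1004 = -1004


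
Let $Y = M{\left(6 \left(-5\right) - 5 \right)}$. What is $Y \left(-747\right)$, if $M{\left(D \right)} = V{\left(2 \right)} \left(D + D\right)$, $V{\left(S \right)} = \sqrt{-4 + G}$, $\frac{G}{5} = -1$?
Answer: $156870 i \approx 1.5687 \cdot 10^{5} i$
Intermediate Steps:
$G = -5$ ($G = 5 \left(-1\right) = -5$)
$V{\left(S \right)} = 3 i$ ($V{\left(S \right)} = \sqrt{-4 - 5} = \sqrt{-9} = 3 i$)
$M{\left(D \right)} = 6 i D$ ($M{\left(D \right)} = 3 i \left(D + D\right) = 3 i 2 D = 6 i D$)
$Y = - 210 i$ ($Y = 6 i \left(6 \left(-5\right) - 5\right) = 6 i \left(-30 - 5\right) = 6 i \left(-35\right) = - 210 i \approx - 210.0 i$)
$Y \left(-747\right) = - 210 i \left(-747\right) = 156870 i$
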